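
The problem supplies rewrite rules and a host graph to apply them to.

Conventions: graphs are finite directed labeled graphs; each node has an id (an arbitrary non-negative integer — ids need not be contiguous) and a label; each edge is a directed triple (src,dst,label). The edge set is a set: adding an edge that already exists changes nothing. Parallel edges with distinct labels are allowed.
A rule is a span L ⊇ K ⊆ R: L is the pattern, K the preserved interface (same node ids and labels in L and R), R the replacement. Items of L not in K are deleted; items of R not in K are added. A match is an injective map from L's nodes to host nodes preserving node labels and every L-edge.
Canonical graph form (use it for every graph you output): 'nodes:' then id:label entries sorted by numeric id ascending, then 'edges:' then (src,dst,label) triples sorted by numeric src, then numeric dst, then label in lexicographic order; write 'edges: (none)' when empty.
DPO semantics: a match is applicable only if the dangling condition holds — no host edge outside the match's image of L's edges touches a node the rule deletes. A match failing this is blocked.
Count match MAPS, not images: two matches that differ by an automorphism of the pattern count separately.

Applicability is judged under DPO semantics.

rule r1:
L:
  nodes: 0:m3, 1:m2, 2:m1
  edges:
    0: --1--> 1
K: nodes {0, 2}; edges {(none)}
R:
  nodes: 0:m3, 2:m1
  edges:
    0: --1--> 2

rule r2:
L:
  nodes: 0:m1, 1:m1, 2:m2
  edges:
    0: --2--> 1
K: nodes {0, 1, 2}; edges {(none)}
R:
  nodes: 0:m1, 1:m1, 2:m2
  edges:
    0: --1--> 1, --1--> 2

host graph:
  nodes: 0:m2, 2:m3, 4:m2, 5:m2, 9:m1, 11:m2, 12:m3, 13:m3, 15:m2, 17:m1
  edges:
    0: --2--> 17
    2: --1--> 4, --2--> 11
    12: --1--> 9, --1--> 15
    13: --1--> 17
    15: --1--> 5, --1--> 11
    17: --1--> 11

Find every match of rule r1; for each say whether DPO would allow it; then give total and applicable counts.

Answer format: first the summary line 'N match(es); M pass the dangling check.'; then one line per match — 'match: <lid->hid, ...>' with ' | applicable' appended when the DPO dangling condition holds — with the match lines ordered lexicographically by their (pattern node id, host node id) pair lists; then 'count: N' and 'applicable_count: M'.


4 match(es); 2 pass the dangling check.
match: 0->2, 1->4, 2->9 | applicable
match: 0->2, 1->4, 2->17 | applicable
match: 0->12, 1->15, 2->9
match: 0->12, 1->15, 2->17
count: 4
applicable_count: 2


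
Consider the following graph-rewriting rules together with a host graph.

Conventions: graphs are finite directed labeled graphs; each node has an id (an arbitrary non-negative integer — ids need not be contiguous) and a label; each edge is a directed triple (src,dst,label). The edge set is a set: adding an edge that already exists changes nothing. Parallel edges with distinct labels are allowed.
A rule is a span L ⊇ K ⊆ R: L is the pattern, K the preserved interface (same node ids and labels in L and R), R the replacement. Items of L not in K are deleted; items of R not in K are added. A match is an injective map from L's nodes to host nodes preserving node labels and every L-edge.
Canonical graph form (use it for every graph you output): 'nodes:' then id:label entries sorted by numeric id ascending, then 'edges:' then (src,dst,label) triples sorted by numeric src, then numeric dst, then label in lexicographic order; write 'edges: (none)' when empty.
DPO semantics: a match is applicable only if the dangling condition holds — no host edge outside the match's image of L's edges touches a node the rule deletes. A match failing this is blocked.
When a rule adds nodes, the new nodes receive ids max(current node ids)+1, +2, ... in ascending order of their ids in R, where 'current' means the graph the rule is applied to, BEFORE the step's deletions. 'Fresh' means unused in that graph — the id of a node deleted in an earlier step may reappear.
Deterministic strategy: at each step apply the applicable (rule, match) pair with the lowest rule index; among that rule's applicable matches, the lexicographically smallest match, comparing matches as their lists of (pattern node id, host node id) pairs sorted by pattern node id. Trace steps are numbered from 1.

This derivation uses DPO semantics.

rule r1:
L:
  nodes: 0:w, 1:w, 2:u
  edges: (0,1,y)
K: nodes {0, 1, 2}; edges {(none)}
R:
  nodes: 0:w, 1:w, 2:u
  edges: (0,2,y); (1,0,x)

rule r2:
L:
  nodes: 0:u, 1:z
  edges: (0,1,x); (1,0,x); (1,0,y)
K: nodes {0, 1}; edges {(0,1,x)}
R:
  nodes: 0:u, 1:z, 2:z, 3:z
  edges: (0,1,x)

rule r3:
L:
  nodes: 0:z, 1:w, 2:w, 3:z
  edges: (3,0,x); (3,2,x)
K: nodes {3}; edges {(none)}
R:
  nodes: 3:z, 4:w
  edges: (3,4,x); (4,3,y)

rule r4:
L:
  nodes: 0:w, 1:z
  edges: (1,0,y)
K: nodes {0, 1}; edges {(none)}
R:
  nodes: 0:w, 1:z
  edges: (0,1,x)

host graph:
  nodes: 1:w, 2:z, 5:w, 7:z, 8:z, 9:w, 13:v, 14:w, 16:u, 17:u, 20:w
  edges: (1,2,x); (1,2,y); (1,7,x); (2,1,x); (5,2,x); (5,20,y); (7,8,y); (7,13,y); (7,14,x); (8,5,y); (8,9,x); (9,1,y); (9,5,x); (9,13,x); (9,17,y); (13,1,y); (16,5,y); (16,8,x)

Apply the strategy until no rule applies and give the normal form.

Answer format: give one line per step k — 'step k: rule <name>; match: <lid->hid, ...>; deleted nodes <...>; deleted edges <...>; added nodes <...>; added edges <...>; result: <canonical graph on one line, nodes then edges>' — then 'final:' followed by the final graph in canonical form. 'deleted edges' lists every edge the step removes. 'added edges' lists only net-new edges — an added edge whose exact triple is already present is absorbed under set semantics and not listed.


step 1: rule r1; match: 0->5, 1->20, 2->16; deleted nodes (none); deleted edges (5,20,y); added nodes (none); added edges (5,16,y); (20,5,x); result: nodes: 1:w, 2:z, 5:w, 7:z, 8:z, 9:w, 13:v, 14:w, 16:u, 17:u, 20:w edges: (1,2,x); (1,2,y); (1,7,x); (2,1,x); (5,2,x); (5,16,y); (7,8,y); (7,13,y); (7,14,x); (8,5,y); (8,9,x); (9,1,y); (9,5,x); (9,13,x); (9,17,y); (13,1,y); (16,5,y); (16,8,x); (20,5,x)
step 2: rule r1; match: 0->9, 1->1, 2->16; deleted nodes (none); deleted edges (9,1,y); added nodes (none); added edges (1,9,x); (9,16,y); result: nodes: 1:w, 2:z, 5:w, 7:z, 8:z, 9:w, 13:v, 14:w, 16:u, 17:u, 20:w edges: (1,2,x); (1,2,y); (1,7,x); (1,9,x); (2,1,x); (5,2,x); (5,16,y); (7,8,y); (7,13,y); (7,14,x); (8,5,y); (8,9,x); (9,5,x); (9,13,x); (9,16,y); (9,17,y); (13,1,y); (16,5,y); (16,8,x); (20,5,x)
step 3: rule r4; match: 0->5, 1->8; deleted nodes (none); deleted edges (8,5,y); added nodes (none); added edges (5,8,x); result: nodes: 1:w, 2:z, 5:w, 7:z, 8:z, 9:w, 13:v, 14:w, 16:u, 17:u, 20:w edges: (1,2,x); (1,2,y); (1,7,x); (1,9,x); (2,1,x); (5,2,x); (5,8,x); (5,16,y); (7,8,y); (7,13,y); (7,14,x); (8,9,x); (9,5,x); (9,13,x); (9,16,y); (9,17,y); (13,1,y); (16,5,y); (16,8,x); (20,5,x)
final:
nodes: 1:w, 2:z, 5:w, 7:z, 8:z, 9:w, 13:v, 14:w, 16:u, 17:u, 20:w
edges: (1,2,x); (1,2,y); (1,7,x); (1,9,x); (2,1,x); (5,2,x); (5,8,x); (5,16,y); (7,8,y); (7,13,y); (7,14,x); (8,9,x); (9,5,x); (9,13,x); (9,16,y); (9,17,y); (13,1,y); (16,5,y); (16,8,x); (20,5,x)


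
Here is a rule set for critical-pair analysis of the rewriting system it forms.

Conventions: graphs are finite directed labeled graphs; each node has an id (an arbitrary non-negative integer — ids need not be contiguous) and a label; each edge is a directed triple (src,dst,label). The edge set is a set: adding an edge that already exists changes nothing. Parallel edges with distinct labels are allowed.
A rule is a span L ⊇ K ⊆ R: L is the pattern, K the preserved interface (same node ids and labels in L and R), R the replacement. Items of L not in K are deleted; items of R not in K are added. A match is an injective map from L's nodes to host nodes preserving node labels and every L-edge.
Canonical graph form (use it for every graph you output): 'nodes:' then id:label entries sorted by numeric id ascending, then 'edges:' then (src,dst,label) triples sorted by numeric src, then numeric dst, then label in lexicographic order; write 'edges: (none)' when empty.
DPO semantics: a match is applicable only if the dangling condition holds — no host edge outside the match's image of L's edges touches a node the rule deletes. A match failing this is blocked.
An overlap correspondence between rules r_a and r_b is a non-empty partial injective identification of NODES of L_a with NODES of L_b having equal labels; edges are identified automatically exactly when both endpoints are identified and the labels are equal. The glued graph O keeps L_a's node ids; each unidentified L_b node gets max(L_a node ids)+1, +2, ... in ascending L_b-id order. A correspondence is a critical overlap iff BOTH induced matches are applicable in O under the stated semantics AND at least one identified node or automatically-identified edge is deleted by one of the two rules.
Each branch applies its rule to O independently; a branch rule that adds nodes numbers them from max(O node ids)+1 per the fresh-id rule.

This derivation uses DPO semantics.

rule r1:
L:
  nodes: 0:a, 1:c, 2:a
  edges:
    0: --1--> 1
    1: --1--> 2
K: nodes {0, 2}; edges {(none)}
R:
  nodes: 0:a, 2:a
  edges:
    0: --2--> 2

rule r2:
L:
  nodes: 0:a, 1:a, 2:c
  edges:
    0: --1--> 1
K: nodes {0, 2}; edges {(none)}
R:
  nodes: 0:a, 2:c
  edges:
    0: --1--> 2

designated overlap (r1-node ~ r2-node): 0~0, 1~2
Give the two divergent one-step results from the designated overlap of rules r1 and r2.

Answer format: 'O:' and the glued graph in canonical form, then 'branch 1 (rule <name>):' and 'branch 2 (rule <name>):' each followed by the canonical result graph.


O:
nodes: 0:a, 1:c, 2:a, 3:a
edges: (0,1,1); (0,3,1); (1,2,1)
branch 1 (rule r1):
nodes: 0:a, 2:a, 3:a
edges: (0,2,2); (0,3,1)
branch 2 (rule r2):
nodes: 0:a, 1:c, 2:a
edges: (0,1,1); (1,2,1)


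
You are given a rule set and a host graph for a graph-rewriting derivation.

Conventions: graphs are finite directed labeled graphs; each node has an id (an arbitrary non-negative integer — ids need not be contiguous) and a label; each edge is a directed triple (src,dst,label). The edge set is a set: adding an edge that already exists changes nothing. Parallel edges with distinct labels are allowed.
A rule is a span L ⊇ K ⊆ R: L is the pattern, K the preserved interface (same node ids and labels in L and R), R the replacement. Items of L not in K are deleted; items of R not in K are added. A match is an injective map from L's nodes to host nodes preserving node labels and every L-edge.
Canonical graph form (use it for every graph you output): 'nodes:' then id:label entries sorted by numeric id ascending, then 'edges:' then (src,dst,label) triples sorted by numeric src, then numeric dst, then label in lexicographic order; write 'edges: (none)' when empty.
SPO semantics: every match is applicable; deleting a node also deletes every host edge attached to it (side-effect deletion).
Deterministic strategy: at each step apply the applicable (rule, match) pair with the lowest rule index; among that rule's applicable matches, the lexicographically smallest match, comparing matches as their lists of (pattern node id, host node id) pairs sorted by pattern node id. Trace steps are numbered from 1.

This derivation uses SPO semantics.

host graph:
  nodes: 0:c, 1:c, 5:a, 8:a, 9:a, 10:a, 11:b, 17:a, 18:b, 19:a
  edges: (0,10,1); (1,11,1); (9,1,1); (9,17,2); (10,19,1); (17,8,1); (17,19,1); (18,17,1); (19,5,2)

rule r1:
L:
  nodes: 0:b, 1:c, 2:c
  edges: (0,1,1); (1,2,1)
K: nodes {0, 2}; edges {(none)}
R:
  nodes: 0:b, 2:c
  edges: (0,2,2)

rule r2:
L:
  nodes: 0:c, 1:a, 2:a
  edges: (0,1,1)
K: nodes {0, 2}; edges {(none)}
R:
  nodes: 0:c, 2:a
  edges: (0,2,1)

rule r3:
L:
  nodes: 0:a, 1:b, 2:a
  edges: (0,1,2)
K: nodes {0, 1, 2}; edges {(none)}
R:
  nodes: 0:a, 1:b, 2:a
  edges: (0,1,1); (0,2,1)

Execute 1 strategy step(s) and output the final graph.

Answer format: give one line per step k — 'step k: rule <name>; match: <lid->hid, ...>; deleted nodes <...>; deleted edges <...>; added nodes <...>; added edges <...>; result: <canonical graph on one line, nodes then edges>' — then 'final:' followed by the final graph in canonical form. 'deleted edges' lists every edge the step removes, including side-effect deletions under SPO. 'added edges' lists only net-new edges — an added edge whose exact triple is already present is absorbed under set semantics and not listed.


step 1: rule r2; match: 0->0, 1->10, 2->5; deleted nodes 10; deleted edges (0,10,1); (10,19,1); added nodes (none); added edges (0,5,1); result: nodes: 0:c, 1:c, 5:a, 8:a, 9:a, 11:b, 17:a, 18:b, 19:a edges: (0,5,1); (1,11,1); (9,1,1); (9,17,2); (17,8,1); (17,19,1); (18,17,1); (19,5,2)
final:
nodes: 0:c, 1:c, 5:a, 8:a, 9:a, 11:b, 17:a, 18:b, 19:a
edges: (0,5,1); (1,11,1); (9,1,1); (9,17,2); (17,8,1); (17,19,1); (18,17,1); (19,5,2)


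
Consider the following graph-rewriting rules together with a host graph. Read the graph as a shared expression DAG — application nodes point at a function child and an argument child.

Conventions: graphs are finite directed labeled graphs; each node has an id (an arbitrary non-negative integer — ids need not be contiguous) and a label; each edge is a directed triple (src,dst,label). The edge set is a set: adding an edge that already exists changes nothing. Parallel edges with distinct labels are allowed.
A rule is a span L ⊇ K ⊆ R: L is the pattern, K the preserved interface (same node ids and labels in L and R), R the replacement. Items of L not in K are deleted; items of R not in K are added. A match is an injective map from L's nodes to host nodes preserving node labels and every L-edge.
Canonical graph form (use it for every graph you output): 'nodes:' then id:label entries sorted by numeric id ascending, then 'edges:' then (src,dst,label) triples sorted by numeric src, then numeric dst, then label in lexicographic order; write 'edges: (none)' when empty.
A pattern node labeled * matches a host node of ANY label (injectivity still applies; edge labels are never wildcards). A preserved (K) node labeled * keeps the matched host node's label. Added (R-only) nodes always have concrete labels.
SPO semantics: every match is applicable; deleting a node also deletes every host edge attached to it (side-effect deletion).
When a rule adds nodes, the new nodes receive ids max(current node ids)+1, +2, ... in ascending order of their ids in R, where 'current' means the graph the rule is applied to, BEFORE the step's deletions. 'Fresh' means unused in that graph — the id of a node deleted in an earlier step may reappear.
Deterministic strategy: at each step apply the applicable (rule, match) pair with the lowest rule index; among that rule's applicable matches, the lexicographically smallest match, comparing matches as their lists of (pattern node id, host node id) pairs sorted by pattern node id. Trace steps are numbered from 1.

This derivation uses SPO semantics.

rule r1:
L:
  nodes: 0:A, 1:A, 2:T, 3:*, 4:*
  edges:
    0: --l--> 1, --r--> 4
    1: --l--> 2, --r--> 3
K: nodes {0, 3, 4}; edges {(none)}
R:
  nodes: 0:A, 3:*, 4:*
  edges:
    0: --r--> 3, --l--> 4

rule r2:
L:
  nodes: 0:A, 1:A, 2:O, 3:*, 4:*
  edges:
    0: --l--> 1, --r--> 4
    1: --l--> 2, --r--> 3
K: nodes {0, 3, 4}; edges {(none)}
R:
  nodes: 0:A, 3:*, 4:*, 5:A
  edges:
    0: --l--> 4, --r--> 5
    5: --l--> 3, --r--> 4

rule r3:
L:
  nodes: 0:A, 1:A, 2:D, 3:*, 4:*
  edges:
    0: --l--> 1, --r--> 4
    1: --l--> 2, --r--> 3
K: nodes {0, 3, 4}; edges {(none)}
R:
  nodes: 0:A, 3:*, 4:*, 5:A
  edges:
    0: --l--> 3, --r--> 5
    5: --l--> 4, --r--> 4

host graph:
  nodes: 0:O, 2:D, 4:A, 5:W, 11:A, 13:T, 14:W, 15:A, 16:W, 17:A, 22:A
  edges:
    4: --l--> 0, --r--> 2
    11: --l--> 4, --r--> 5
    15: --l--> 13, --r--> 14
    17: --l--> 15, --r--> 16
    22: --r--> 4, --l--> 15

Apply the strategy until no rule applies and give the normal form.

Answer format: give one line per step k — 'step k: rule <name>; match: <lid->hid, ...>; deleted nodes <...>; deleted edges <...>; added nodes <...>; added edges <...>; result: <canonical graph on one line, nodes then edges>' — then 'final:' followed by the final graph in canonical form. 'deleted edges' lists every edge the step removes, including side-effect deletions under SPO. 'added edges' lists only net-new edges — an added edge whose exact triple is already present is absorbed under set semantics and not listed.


step 1: rule r1; match: 0->17, 1->15, 2->13, 3->14, 4->16; deleted nodes 13, 15; deleted edges (15,13,l); (15,14,r); (17,15,l); (17,16,r); (22,15,l); added nodes (none); added edges (17,14,r); (17,16,l); result: nodes: 0:O, 2:D, 4:A, 5:W, 11:A, 14:W, 16:W, 17:A, 22:A edges: (4,0,l); (4,2,r); (11,4,l); (11,5,r); (17,14,r); (17,16,l); (22,4,r)
step 2: rule r2; match: 0->11, 1->4, 2->0, 3->2, 4->5; deleted nodes 0, 4; deleted edges (4,0,l); (4,2,r); (11,4,l); (11,5,r); (22,4,r); added nodes 23; added edges (11,5,l); (11,23,r); (23,2,l); (23,5,r); result: nodes: 2:D, 5:W, 11:A, 14:W, 16:W, 17:A, 22:A, 23:A edges: (11,5,l); (11,23,r); (17,14,r); (17,16,l); (23,2,l); (23,5,r)
final:
nodes: 2:D, 5:W, 11:A, 14:W, 16:W, 17:A, 22:A, 23:A
edges: (11,5,l); (11,23,r); (17,14,r); (17,16,l); (23,2,l); (23,5,r)


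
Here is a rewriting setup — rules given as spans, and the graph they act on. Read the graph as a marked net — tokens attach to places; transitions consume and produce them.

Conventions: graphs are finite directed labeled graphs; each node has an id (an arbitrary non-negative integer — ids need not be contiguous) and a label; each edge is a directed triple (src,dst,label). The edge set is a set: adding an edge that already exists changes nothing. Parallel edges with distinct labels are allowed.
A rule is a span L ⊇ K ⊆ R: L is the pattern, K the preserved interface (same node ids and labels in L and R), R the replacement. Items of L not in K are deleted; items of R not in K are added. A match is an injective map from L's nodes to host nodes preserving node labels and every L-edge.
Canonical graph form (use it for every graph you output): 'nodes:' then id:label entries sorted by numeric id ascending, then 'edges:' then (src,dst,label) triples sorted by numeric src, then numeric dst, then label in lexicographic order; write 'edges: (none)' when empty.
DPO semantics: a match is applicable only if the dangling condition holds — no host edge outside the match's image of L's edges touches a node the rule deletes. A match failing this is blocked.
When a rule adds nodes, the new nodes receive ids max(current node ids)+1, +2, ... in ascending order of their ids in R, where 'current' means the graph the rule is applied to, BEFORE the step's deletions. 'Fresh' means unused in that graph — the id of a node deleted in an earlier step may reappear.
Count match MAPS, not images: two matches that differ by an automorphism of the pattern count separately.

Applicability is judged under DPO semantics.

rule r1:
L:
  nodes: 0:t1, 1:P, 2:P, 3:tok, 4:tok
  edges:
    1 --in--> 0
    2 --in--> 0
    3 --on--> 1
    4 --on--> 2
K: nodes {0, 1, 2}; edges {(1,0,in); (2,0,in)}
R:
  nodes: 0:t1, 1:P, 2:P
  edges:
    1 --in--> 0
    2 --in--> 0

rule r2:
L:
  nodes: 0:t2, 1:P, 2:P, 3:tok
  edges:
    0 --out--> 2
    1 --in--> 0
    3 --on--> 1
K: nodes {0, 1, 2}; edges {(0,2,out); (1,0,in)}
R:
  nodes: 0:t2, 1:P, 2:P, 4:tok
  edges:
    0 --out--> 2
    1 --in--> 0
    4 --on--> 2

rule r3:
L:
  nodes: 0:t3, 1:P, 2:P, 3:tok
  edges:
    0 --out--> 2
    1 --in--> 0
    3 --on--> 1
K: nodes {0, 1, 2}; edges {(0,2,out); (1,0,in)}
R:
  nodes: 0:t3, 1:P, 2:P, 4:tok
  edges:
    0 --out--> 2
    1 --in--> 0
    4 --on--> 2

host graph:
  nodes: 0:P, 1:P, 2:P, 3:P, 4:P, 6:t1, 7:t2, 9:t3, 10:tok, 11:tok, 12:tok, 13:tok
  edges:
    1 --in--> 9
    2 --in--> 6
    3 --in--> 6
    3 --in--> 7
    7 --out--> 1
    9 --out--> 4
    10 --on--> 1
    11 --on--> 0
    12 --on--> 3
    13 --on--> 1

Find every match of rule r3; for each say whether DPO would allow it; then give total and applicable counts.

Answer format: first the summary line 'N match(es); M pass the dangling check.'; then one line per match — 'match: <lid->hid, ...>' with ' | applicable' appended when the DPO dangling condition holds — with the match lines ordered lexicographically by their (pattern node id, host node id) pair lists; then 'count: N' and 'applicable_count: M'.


2 match(es); 2 pass the dangling check.
match: 0->9, 1->1, 2->4, 3->10 | applicable
match: 0->9, 1->1, 2->4, 3->13 | applicable
count: 2
applicable_count: 2


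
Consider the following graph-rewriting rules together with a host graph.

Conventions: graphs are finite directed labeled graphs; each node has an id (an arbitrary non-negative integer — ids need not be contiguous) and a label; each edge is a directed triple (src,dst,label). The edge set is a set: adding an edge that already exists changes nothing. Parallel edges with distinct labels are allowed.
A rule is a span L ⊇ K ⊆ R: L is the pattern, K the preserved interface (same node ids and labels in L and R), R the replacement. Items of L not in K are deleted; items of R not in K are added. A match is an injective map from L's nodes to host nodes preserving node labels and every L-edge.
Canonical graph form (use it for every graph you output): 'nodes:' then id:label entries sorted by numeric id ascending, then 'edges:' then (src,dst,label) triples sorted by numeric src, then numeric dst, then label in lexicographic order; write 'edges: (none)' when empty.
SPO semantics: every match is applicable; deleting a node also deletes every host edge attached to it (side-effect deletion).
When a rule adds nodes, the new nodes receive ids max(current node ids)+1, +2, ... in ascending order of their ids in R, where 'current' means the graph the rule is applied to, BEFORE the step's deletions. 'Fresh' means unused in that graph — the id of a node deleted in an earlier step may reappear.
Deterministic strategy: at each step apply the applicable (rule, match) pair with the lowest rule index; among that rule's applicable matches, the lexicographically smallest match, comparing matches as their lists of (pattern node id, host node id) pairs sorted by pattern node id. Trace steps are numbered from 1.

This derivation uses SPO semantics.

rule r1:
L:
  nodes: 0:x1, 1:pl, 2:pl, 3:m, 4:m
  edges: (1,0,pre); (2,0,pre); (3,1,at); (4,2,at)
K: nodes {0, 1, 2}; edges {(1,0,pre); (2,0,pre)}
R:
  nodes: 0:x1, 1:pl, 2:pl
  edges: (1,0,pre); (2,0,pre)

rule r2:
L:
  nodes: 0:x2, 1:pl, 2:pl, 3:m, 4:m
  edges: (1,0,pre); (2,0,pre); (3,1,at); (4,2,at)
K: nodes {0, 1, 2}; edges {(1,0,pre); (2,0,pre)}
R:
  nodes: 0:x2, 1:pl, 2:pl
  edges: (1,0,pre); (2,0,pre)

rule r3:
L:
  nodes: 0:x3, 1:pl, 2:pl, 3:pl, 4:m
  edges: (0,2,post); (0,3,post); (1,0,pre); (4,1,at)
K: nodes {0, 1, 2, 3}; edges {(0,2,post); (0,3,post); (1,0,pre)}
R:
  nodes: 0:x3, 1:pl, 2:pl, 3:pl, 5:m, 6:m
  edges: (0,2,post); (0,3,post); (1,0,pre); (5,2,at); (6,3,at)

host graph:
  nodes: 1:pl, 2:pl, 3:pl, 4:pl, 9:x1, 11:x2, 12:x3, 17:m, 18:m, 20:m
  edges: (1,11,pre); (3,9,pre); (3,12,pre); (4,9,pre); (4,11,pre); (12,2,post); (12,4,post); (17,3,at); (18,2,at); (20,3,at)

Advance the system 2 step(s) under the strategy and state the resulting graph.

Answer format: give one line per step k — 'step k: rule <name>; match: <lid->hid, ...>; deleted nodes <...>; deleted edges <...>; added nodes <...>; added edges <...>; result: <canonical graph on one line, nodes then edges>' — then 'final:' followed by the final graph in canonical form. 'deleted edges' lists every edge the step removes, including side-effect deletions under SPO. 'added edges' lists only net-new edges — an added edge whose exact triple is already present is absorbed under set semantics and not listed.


step 1: rule r3; match: 0->12, 1->3, 2->2, 3->4, 4->17; deleted nodes 17; deleted edges (17,3,at); added nodes 21, 22; added edges (21,2,at); (22,4,at); result: nodes: 1:pl, 2:pl, 3:pl, 4:pl, 9:x1, 11:x2, 12:x3, 18:m, 20:m, 21:m, 22:m edges: (1,11,pre); (3,9,pre); (3,12,pre); (4,9,pre); (4,11,pre); (12,2,post); (12,4,post); (18,2,at); (20,3,at); (21,2,at); (22,4,at)
step 2: rule r1; match: 0->9, 1->3, 2->4, 3->20, 4->22; deleted nodes 20, 22; deleted edges (20,3,at); (22,4,at); added nodes (none); added edges (none); result: nodes: 1:pl, 2:pl, 3:pl, 4:pl, 9:x1, 11:x2, 12:x3, 18:m, 21:m edges: (1,11,pre); (3,9,pre); (3,12,pre); (4,9,pre); (4,11,pre); (12,2,post); (12,4,post); (18,2,at); (21,2,at)
final:
nodes: 1:pl, 2:pl, 3:pl, 4:pl, 9:x1, 11:x2, 12:x3, 18:m, 21:m
edges: (1,11,pre); (3,9,pre); (3,12,pre); (4,9,pre); (4,11,pre); (12,2,post); (12,4,post); (18,2,at); (21,2,at)


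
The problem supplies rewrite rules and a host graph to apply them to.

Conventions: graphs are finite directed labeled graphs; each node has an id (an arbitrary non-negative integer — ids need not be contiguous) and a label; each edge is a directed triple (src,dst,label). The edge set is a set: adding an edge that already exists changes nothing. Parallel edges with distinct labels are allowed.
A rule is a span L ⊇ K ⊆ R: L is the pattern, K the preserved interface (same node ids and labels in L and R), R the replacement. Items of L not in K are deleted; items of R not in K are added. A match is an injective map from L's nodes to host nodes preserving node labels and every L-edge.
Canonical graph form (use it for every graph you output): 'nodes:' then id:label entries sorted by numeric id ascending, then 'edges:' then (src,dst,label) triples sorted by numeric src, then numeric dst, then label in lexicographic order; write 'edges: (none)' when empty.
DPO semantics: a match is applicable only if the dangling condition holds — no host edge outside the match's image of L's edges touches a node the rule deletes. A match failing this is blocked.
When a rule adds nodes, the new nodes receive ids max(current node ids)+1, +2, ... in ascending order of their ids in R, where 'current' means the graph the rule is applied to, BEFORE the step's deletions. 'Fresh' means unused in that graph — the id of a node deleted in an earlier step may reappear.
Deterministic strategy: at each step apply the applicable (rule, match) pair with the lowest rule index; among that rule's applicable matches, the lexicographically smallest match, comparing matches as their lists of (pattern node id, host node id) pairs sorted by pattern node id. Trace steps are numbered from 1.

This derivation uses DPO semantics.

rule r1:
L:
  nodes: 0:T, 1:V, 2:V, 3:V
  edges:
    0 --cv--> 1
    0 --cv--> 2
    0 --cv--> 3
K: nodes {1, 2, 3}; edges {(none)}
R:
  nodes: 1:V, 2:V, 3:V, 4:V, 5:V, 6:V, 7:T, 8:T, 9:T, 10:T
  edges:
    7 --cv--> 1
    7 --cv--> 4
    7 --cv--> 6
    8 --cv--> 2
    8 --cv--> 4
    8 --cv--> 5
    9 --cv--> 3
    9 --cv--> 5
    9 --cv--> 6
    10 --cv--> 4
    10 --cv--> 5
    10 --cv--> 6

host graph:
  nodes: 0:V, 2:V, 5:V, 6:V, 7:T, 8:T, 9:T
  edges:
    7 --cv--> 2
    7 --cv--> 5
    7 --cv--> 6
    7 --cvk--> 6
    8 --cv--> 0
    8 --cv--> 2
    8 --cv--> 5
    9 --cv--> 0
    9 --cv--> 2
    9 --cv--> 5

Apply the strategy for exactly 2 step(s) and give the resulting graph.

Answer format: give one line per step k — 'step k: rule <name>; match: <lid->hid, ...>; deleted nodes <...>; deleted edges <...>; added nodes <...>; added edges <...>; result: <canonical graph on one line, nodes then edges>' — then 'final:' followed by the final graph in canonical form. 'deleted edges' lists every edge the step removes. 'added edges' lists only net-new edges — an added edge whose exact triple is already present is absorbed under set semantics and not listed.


step 1: rule r1; match: 0->8, 1->0, 2->2, 3->5; deleted nodes 8; deleted edges (8,0,cv); (8,2,cv); (8,5,cv); added nodes 10, 11, 12, 13, 14, 15, 16; added edges (13,0,cv); (13,10,cv); (13,12,cv); (14,2,cv); (14,10,cv); (14,11,cv); (15,5,cv); (15,11,cv); (15,12,cv); (16,10,cv); (16,11,cv); (16,12,cv); result: nodes: 0:V, 2:V, 5:V, 6:V, 7:T, 9:T, 10:V, 11:V, 12:V, 13:T, 14:T, 15:T, 16:T edges: (7,2,cv); (7,5,cv); (7,6,cv); (7,6,cvk); (9,0,cv); (9,2,cv); (9,5,cv); (13,0,cv); (13,10,cv); (13,12,cv); (14,2,cv); (14,10,cv); (14,11,cv); (15,5,cv); (15,11,cv); (15,12,cv); (16,10,cv); (16,11,cv); (16,12,cv)
step 2: rule r1; match: 0->9, 1->0, 2->2, 3->5; deleted nodes 9; deleted edges (9,0,cv); (9,2,cv); (9,5,cv); added nodes 17, 18, 19, 20, 21, 22, 23; added edges (20,0,cv); (20,17,cv); (20,19,cv); (21,2,cv); (21,17,cv); (21,18,cv); (22,5,cv); (22,18,cv); (22,19,cv); (23,17,cv); (23,18,cv); (23,19,cv); result: nodes: 0:V, 2:V, 5:V, 6:V, 7:T, 10:V, 11:V, 12:V, 13:T, 14:T, 15:T, 16:T, 17:V, 18:V, 19:V, 20:T, 21:T, 22:T, 23:T edges: (7,2,cv); (7,5,cv); (7,6,cv); (7,6,cvk); (13,0,cv); (13,10,cv); (13,12,cv); (14,2,cv); (14,10,cv); (14,11,cv); (15,5,cv); (15,11,cv); (15,12,cv); (16,10,cv); (16,11,cv); (16,12,cv); (20,0,cv); (20,17,cv); (20,19,cv); (21,2,cv); (21,17,cv); (21,18,cv); (22,5,cv); (22,18,cv); (22,19,cv); (23,17,cv); (23,18,cv); (23,19,cv)
final:
nodes: 0:V, 2:V, 5:V, 6:V, 7:T, 10:V, 11:V, 12:V, 13:T, 14:T, 15:T, 16:T, 17:V, 18:V, 19:V, 20:T, 21:T, 22:T, 23:T
edges: (7,2,cv); (7,5,cv); (7,6,cv); (7,6,cvk); (13,0,cv); (13,10,cv); (13,12,cv); (14,2,cv); (14,10,cv); (14,11,cv); (15,5,cv); (15,11,cv); (15,12,cv); (16,10,cv); (16,11,cv); (16,12,cv); (20,0,cv); (20,17,cv); (20,19,cv); (21,2,cv); (21,17,cv); (21,18,cv); (22,5,cv); (22,18,cv); (22,19,cv); (23,17,cv); (23,18,cv); (23,19,cv)


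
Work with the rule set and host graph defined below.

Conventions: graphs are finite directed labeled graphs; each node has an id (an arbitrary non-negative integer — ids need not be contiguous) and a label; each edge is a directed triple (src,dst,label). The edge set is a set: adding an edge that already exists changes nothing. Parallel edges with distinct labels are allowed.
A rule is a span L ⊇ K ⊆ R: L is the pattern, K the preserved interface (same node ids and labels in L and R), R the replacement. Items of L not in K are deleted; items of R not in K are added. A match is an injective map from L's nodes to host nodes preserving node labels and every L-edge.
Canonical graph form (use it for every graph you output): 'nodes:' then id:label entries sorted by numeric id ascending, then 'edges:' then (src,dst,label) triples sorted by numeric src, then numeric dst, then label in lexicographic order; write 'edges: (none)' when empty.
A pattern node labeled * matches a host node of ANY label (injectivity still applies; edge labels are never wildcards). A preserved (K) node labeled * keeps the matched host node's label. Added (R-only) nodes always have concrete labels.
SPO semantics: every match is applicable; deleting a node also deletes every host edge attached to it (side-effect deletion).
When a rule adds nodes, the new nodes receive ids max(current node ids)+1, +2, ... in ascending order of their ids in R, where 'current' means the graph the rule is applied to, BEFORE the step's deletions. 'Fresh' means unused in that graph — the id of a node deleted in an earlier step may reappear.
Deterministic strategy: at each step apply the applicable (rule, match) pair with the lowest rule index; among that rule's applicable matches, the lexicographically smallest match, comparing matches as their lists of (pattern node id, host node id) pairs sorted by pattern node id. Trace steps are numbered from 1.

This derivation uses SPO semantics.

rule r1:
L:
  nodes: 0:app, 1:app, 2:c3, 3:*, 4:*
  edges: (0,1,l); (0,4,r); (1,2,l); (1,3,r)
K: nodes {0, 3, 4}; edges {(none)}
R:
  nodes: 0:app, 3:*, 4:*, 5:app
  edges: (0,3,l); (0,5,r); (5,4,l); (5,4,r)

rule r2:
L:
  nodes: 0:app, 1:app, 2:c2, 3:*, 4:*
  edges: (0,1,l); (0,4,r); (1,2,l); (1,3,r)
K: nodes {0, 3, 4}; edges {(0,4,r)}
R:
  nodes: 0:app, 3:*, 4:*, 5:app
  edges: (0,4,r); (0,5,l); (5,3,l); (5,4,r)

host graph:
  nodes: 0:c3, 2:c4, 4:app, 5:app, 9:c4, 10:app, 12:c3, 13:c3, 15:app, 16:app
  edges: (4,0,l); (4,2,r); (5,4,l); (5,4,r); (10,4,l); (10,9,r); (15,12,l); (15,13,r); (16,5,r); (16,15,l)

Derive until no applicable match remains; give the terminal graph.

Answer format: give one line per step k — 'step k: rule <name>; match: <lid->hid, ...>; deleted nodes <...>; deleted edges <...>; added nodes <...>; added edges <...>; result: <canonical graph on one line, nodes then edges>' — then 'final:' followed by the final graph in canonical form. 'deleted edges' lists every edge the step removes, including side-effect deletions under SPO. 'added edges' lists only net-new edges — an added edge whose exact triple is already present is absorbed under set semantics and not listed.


step 1: rule r1; match: 0->10, 1->4, 2->0, 3->2, 4->9; deleted nodes 0, 4; deleted edges (4,0,l); (4,2,r); (5,4,l); (5,4,r); (10,4,l); (10,9,r); added nodes 17; added edges (10,2,l); (10,17,r); (17,9,l); (17,9,r); result: nodes: 2:c4, 5:app, 9:c4, 10:app, 12:c3, 13:c3, 15:app, 16:app, 17:app edges: (10,2,l); (10,17,r); (15,12,l); (15,13,r); (16,5,r); (16,15,l); (17,9,l); (17,9,r)
step 2: rule r1; match: 0->16, 1->15, 2->12, 3->13, 4->5; deleted nodes 12, 15; deleted edges (15,12,l); (15,13,r); (16,5,r); (16,15,l); added nodes 18; added edges (16,13,l); (16,18,r); (18,5,l); (18,5,r); result: nodes: 2:c4, 5:app, 9:c4, 10:app, 13:c3, 16:app, 17:app, 18:app edges: (10,2,l); (10,17,r); (16,13,l); (16,18,r); (17,9,l); (17,9,r); (18,5,l); (18,5,r)
final:
nodes: 2:c4, 5:app, 9:c4, 10:app, 13:c3, 16:app, 17:app, 18:app
edges: (10,2,l); (10,17,r); (16,13,l); (16,18,r); (17,9,l); (17,9,r); (18,5,l); (18,5,r)


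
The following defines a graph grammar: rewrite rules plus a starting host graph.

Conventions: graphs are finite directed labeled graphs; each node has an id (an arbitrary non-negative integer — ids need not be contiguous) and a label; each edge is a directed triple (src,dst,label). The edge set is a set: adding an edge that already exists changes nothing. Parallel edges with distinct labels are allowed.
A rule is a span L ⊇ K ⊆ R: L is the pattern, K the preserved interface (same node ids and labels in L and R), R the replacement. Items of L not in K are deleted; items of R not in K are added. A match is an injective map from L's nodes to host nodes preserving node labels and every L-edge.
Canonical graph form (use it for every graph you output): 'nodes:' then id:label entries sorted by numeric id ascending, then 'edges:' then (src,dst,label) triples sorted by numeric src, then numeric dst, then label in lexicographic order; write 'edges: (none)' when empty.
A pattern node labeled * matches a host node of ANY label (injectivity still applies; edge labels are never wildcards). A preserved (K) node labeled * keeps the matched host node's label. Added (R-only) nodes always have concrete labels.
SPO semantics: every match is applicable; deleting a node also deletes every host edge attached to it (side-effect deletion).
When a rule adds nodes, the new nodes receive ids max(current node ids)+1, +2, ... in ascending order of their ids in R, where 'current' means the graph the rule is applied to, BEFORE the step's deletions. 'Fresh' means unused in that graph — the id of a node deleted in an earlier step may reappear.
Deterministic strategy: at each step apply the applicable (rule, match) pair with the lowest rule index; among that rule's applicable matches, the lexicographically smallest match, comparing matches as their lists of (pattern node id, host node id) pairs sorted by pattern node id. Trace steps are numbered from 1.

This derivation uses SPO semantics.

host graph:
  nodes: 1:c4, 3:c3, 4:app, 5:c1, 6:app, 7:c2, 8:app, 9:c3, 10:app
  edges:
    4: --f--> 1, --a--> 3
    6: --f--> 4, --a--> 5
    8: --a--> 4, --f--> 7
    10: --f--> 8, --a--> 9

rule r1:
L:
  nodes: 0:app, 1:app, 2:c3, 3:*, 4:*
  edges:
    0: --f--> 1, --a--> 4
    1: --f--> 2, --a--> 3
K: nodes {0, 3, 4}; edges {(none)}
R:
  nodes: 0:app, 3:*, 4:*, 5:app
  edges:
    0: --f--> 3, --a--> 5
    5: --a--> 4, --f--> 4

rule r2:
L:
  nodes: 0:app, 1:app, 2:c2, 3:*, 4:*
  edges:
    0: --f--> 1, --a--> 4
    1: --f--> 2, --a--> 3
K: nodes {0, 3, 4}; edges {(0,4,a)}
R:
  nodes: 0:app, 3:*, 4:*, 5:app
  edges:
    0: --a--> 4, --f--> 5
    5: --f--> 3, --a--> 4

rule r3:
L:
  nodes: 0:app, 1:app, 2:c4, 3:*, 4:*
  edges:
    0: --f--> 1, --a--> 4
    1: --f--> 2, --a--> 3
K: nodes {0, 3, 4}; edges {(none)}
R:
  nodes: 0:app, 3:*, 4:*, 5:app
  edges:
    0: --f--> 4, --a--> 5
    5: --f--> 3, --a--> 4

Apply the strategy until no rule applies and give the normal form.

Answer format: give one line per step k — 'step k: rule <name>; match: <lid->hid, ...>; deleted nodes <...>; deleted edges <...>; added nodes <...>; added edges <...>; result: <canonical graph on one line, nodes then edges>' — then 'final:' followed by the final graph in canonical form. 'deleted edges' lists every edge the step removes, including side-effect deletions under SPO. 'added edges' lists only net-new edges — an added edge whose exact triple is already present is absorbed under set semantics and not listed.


step 1: rule r2; match: 0->10, 1->8, 2->7, 3->4, 4->9; deleted nodes 7, 8; deleted edges (8,4,a); (8,7,f); (10,8,f); added nodes 11; added edges (10,11,f); (11,4,f); (11,9,a); result: nodes: 1:c4, 3:c3, 4:app, 5:c1, 6:app, 9:c3, 10:app, 11:app edges: (4,1,f); (4,3,a); (6,4,f); (6,5,a); (10,9,a); (10,11,f); (11,4,f); (11,9,a)
step 2: rule r3; match: 0->6, 1->4, 2->1, 3->3, 4->5; deleted nodes 1, 4; deleted edges (4,1,f); (4,3,a); (6,4,f); (6,5,a); (11,4,f); added nodes 12; added edges (6,5,f); (6,12,a); (12,3,f); (12,5,a); result: nodes: 3:c3, 5:c1, 6:app, 9:c3, 10:app, 11:app, 12:app edges: (6,5,f); (6,12,a); (10,9,a); (10,11,f); (11,9,a); (12,3,f); (12,5,a)
final:
nodes: 3:c3, 5:c1, 6:app, 9:c3, 10:app, 11:app, 12:app
edges: (6,5,f); (6,12,a); (10,9,a); (10,11,f); (11,9,a); (12,3,f); (12,5,a)


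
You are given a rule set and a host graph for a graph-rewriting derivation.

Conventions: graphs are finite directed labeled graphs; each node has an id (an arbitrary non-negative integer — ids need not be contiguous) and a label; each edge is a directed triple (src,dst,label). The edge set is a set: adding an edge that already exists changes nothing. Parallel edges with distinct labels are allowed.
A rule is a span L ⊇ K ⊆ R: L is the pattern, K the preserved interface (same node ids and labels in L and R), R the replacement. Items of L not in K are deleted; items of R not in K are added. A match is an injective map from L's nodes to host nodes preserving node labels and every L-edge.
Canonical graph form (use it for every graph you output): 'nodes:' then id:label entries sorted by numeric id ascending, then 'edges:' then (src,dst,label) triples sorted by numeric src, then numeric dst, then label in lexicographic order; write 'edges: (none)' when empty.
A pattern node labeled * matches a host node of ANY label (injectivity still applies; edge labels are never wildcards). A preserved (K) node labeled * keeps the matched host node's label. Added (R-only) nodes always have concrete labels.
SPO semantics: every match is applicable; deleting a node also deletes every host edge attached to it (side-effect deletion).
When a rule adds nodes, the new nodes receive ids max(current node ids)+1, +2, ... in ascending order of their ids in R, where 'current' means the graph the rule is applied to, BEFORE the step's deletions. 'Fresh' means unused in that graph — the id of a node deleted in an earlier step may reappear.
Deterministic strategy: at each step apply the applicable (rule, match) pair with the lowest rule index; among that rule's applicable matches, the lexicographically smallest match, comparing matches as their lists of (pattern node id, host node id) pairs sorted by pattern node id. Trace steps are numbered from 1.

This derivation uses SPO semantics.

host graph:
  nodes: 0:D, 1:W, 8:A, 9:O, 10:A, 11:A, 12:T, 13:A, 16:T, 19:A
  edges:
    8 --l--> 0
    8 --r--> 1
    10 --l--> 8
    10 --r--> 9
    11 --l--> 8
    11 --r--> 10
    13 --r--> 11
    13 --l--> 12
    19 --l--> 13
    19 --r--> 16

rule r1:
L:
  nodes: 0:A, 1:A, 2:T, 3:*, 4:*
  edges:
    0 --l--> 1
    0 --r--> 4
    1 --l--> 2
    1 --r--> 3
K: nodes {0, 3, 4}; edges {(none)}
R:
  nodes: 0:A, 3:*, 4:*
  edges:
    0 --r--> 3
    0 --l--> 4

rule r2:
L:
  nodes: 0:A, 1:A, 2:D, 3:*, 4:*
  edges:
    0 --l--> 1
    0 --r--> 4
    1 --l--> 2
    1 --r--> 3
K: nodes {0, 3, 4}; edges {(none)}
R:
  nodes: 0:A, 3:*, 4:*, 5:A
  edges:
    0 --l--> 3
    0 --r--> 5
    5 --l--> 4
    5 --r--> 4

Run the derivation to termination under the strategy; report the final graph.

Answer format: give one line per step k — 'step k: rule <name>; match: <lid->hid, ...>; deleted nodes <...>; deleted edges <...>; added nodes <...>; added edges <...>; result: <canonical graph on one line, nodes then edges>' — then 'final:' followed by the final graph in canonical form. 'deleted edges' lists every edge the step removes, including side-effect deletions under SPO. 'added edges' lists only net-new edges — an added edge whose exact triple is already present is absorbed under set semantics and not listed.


step 1: rule r1; match: 0->19, 1->13, 2->12, 3->11, 4->16; deleted nodes 12, 13; deleted edges (13,11,r); (13,12,l); (19,13,l); (19,16,r); added nodes (none); added edges (19,11,r); (19,16,l); result: nodes: 0:D, 1:W, 8:A, 9:O, 10:A, 11:A, 16:T, 19:A edges: (8,0,l); (8,1,r); (10,8,l); (10,9,r); (11,8,l); (11,10,r); (19,11,r); (19,16,l)
step 2: rule r2; match: 0->10, 1->8, 2->0, 3->1, 4->9; deleted nodes 0, 8; deleted edges (8,0,l); (8,1,r); (10,8,l); (10,9,r); (11,8,l); added nodes 20; added edges (10,1,l); (10,20,r); (20,9,l); (20,9,r); result: nodes: 1:W, 9:O, 10:A, 11:A, 16:T, 19:A, 20:A edges: (10,1,l); (10,20,r); (11,10,r); (19,11,r); (19,16,l); (20,9,l); (20,9,r)
final:
nodes: 1:W, 9:O, 10:A, 11:A, 16:T, 19:A, 20:A
edges: (10,1,l); (10,20,r); (11,10,r); (19,11,r); (19,16,l); (20,9,l); (20,9,r)
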